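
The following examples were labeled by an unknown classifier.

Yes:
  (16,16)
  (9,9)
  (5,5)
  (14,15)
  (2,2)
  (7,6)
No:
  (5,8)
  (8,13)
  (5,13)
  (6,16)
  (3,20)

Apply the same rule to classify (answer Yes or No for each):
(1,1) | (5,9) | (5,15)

The rule appears to be: |first − second| ≤ 1.

Yes, No, No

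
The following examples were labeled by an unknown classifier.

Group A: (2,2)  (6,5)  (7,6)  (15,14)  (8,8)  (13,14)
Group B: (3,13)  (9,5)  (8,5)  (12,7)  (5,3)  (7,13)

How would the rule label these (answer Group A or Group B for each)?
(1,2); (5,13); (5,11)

The pattern is that an item is 'Group A' exactly when: |first − second| ≤ 1.
(1,2): |1−2| = 1, satisfies this → Group A. (5,13): |5−13| = 8, fails the rule → Group B. (5,11): |5−11| = 6, fails the rule → Group B.

Group A, Group B, Group B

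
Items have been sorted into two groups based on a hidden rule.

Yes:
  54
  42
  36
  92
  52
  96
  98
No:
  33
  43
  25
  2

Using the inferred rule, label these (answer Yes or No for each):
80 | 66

The pattern is that an item is 'Yes' exactly when: even AND at least 25.
80 → 80 is even, 80 ≥ 25 → Yes.
66 → 66 is even, 66 ≥ 25 → Yes.

Yes, Yes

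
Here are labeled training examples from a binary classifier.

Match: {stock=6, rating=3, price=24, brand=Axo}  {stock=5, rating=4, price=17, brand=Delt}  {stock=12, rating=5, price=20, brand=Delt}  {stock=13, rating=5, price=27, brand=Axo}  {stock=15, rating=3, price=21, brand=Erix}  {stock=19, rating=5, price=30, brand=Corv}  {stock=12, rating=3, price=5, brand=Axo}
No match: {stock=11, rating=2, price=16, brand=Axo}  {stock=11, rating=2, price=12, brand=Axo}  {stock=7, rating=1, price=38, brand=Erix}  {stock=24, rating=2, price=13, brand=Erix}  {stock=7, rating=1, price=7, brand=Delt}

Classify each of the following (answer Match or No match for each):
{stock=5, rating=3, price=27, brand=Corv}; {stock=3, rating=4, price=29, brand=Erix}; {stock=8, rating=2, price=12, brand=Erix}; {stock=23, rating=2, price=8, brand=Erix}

Match, Match, No match, No match

A rule that fits every label: rating ≥ 3 — true of each 'Match' example, false of each 'No match' one.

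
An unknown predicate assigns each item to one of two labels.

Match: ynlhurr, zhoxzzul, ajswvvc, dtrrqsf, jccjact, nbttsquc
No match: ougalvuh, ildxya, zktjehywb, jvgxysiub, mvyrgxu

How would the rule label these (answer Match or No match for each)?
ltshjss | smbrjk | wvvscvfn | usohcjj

Rule: has a double letter. This holds for each 'Match' example and fails for each 'No match' one.
Match: ltshjss, since 'ss' doubled.
No match: smbrjk, since no doubled letter.
Match: wvvscvfn, since 'vv' doubled.
Match: usohcjj, since 'jj' doubled.

Match, No match, Match, Match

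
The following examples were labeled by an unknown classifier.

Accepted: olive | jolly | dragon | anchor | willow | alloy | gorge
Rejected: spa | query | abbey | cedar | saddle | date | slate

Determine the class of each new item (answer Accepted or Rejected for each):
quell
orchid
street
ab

Rejected, Accepted, Rejected, Rejected

The simplest hypothesis consistent with all the labels is: contains 'o'.
quell → no 'o' → Rejected.
orchid → has 'o' → Accepted.
street → no 'o' → Rejected.
ab → no 'o' → Rejected.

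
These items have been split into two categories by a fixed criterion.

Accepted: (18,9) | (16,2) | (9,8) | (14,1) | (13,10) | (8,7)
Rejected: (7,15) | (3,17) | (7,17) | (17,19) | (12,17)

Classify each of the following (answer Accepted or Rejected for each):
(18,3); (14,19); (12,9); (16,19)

The simplest hypothesis consistent with all the labels is: first > second.

Accepted, Rejected, Accepted, Rejected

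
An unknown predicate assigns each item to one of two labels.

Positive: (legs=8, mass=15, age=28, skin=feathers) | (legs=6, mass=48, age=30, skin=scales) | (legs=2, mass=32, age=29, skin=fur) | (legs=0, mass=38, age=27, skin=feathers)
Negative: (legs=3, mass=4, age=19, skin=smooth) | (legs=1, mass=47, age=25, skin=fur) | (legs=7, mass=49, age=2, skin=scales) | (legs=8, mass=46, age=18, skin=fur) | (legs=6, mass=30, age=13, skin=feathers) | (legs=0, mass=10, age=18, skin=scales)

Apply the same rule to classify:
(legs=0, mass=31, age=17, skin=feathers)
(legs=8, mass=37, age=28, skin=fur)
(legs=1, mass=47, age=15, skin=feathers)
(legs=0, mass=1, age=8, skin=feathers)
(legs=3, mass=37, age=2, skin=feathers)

'Positive' ⟺ age ≥ 27.
(legs=0, mass=31, age=17, skin=feathers): Negative (age = 17). (legs=8, mass=37, age=28, skin=fur): Positive (age = 28). (legs=1, mass=47, age=15, skin=feathers): Negative (age = 15). (legs=0, mass=1, age=8, skin=feathers): Negative (age = 8). (legs=3, mass=37, age=2, skin=feathers): Negative (age = 2).

Negative, Positive, Negative, Negative, Negative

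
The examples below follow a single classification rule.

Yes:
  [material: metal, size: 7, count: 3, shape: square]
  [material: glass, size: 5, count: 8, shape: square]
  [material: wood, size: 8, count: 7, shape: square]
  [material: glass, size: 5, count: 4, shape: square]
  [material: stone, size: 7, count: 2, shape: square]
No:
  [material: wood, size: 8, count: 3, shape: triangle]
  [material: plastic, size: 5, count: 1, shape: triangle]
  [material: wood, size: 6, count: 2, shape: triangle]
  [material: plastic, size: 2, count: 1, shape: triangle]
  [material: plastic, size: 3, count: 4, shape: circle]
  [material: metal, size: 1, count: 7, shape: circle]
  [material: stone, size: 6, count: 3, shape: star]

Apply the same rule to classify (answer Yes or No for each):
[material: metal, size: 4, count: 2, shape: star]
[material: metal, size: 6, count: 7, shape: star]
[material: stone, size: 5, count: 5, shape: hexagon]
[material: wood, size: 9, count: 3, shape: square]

No, No, No, Yes

One predicate separates the groups cleanly: shape is square.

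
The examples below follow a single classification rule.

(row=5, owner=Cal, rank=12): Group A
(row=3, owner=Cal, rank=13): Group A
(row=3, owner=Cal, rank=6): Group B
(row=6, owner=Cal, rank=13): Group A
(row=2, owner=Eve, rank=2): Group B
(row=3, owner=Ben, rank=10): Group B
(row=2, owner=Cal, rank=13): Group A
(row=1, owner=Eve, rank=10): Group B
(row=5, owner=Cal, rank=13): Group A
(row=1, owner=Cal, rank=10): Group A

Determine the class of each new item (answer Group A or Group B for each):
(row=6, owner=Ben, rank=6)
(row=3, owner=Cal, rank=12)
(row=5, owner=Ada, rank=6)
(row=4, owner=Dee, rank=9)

The classifier is using: owner is Cal AND rank ≥ 10.

Group B, Group A, Group B, Group B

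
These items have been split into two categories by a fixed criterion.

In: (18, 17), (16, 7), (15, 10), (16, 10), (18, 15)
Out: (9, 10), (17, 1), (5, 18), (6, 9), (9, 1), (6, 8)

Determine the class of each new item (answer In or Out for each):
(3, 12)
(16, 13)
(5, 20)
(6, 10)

'In' ⟺ first > second AND sum ≥ 19.
(3, 12) — 3 < 12, 3+12 = 15, hence Out. (16, 13) — 16 > 13, 16+13 = 29, hence In. (5, 20) — 5 < 20, 5+20 = 25, hence Out. (6, 10) — 6 < 10, 6+10 = 16, hence Out.

Out, In, Out, Out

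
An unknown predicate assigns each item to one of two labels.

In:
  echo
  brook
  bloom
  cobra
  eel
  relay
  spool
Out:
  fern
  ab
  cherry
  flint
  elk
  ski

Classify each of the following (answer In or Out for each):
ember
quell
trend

In, In, Out

The classifier is using: has ≥ 2 vowels.
ember — 2 vowels, hence In. quell — 2 vowels, hence In. trend — 1 vowel, hence Out.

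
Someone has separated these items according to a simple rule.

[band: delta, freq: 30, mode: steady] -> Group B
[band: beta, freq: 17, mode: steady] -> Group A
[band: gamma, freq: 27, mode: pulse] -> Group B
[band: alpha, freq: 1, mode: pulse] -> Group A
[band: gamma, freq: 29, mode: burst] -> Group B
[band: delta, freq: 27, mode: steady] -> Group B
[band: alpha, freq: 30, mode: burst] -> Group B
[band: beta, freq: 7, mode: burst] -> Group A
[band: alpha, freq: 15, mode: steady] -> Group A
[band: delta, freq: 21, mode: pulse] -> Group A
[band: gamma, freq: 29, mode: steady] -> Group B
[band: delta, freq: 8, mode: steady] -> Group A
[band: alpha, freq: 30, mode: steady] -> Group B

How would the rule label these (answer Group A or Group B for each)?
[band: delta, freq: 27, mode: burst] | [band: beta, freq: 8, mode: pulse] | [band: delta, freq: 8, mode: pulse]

Group B, Group A, Group A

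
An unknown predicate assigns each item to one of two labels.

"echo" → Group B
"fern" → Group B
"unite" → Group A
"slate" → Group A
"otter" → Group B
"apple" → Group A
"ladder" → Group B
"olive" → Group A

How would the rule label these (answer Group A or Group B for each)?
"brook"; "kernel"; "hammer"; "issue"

Group B, Group B, Group B, Group A

One predicate separates the groups cleanly: ends with 'e'.
"brook": ends with 'k' — fails this test, so Group B.
"kernel": ends with 'l' — fails this test, so Group B.
"hammer": ends with 'r' — fails this test, so Group B.
"issue": ends with 'e' — has this property, so Group A.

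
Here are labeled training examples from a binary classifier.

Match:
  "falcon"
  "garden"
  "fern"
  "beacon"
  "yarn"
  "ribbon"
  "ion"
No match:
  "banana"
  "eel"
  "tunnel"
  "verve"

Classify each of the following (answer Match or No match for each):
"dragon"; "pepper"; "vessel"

The common property of the 'Match' items is: ends with 'n'. No 'No match' item has it.

Match, No match, No match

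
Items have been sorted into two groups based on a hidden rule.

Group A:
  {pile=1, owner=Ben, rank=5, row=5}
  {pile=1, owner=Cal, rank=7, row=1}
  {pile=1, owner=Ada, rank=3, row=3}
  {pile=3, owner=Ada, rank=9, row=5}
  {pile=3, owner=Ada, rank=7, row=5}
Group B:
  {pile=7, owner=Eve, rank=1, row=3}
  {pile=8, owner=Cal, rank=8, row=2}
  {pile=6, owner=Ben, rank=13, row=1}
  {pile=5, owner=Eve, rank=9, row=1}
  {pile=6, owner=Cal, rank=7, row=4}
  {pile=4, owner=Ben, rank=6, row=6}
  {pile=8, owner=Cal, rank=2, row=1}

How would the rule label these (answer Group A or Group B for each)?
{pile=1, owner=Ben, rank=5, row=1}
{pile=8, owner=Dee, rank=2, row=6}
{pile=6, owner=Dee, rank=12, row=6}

Group A, Group B, Group B

The common property of the 'Group A' items is: pile ≤ 3. No 'Group B' item has it.
{pile=1, owner=Ben, rank=5, row=1} — pile = 1, hence Group A.
{pile=8, owner=Dee, rank=2, row=6} — pile = 8, hence Group B.
{pile=6, owner=Dee, rank=12, row=6} — pile = 6, hence Group B.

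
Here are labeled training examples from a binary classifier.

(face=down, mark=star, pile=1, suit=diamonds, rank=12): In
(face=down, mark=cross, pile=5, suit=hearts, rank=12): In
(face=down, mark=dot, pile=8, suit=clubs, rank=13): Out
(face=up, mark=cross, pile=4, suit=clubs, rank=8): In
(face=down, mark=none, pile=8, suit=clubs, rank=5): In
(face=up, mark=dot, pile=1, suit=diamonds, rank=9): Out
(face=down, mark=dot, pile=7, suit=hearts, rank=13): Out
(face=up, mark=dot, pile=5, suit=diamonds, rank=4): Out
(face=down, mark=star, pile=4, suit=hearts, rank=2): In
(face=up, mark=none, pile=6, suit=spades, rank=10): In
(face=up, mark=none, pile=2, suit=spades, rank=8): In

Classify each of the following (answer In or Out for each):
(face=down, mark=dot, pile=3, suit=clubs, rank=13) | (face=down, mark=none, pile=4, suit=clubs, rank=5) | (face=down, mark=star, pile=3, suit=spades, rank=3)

Out, In, In

Looking at the examples, the only property every 'In' case has and every 'Out' case lacks is: mark is not dot.
Out: (face=down, mark=dot, pile=3, suit=clubs, rank=13), since mark is dot. In: (face=down, mark=none, pile=4, suit=clubs, rank=5), since mark is none. In: (face=down, mark=star, pile=3, suit=spades, rank=3), since mark is star.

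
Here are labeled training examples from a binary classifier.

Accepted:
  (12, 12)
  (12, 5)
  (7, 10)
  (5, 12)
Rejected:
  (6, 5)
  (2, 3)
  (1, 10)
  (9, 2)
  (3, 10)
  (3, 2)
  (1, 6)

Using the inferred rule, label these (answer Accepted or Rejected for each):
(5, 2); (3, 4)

Every 'Accepted' example satisfies: sum ≥ 17. None of the 'Rejected' examples do.

Rejected, Rejected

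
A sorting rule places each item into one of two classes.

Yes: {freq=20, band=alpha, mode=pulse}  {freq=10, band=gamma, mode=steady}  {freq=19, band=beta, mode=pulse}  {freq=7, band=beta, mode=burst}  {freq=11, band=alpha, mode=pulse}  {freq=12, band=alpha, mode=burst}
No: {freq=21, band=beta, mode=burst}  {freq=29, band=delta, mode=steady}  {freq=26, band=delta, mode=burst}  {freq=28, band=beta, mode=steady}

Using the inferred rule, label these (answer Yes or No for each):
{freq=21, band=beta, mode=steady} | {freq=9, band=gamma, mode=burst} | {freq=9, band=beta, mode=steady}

No, Yes, Yes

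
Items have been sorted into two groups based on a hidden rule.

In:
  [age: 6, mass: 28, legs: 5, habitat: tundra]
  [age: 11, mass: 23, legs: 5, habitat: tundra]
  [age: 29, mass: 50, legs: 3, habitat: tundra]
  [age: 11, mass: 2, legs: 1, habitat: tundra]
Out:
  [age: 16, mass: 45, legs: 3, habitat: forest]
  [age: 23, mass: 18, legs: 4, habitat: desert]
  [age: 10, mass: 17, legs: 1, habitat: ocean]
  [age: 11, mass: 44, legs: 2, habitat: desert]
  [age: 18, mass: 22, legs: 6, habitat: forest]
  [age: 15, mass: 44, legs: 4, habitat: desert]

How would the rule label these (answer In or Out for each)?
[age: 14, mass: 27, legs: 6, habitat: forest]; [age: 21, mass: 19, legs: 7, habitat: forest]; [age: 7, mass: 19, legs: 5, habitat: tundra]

Out, Out, In

A rule that fits every label: habitat is tundra — true of each 'In' example, false of each 'Out' one.
[age: 14, mass: 27, legs: 6, habitat: forest] — habitat is forest, hence Out.
[age: 21, mass: 19, legs: 7, habitat: forest] — habitat is forest, hence Out.
[age: 7, mass: 19, legs: 5, habitat: tundra] — habitat is tundra, hence In.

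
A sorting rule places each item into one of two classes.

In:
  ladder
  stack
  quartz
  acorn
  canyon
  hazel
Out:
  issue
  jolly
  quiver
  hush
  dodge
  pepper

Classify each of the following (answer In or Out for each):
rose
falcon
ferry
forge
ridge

Comparing the two groups points to one rule — contains 'a'.
rose → no 'a' → Out.
falcon → has 'a' → In.
ferry → no 'a' → Out.
forge → no 'a' → Out.
ridge → no 'a' → Out.

Out, In, Out, Out, Out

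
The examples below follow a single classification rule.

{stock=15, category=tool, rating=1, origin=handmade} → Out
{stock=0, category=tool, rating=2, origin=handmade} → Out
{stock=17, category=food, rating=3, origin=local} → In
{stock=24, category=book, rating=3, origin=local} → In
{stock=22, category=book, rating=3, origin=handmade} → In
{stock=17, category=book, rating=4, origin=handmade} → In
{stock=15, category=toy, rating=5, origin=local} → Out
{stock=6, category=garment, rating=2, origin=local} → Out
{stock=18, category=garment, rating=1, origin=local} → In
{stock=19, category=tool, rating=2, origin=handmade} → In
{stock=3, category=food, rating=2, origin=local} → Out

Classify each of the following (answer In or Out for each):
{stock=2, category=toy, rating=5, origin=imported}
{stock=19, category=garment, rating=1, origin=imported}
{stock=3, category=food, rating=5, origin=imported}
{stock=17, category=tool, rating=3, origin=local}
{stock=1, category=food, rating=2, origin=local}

Every 'In' example satisfies: stock ≥ 17. None of the 'Out' examples do.
{stock=2, category=toy, rating=5, origin=imported} — stock = 2, hence Out.
{stock=19, category=garment, rating=1, origin=imported} — stock = 19, hence In.
{stock=3, category=food, rating=5, origin=imported} — stock = 3, hence Out.
{stock=17, category=tool, rating=3, origin=local} — stock = 17, hence In.
{stock=1, category=food, rating=2, origin=local} — stock = 1, hence Out.

Out, In, Out, In, Out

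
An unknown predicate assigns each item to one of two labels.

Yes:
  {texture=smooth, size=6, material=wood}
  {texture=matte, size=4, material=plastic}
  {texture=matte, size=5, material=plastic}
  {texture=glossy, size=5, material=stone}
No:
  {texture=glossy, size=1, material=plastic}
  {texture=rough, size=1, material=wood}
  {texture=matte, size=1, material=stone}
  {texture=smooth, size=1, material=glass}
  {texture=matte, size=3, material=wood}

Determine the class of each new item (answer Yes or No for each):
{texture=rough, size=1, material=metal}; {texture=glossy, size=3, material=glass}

The distinguishing property — size ≥ 4 — holds for all the 'Yes' cases and none of the 'No' cases.
{texture=rough, size=1, material=metal}: No (size = 1).
{texture=glossy, size=3, material=glass}: No (size = 3).

No, No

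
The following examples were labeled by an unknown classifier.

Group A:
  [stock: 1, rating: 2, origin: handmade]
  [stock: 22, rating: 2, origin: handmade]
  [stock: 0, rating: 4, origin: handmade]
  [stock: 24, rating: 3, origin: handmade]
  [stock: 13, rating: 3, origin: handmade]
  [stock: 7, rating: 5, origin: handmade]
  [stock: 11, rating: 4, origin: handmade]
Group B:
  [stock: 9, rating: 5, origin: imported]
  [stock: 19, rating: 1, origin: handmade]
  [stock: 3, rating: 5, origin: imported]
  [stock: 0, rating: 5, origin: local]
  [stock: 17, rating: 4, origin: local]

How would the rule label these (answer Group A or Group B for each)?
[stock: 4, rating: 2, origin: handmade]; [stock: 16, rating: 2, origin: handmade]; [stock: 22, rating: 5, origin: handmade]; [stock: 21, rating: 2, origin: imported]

Group A, Group A, Group A, Group B

The pattern is that an item is 'Group A' exactly when: origin is handmade AND rating ≥ 2.
[stock: 4, rating: 2, origin: handmade] — origin is handmade, rating = 2, hence Group A.
[stock: 16, rating: 2, origin: handmade] — origin is handmade, rating = 2, hence Group A.
[stock: 22, rating: 5, origin: handmade] — origin is handmade, rating = 5, hence Group A.
[stock: 21, rating: 2, origin: imported] — origin is imported, rating = 2, hence Group B.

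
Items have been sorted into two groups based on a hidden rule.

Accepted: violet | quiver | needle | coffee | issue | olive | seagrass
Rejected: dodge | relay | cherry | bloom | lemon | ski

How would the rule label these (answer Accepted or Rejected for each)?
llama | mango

Every 'Accepted' example satisfies: has ≥ 3 vowels. None of the 'Rejected' examples do.
llama: 2 vowels — does not fit, so Rejected. mango: 2 vowels — does not fit, so Rejected.

Rejected, Rejected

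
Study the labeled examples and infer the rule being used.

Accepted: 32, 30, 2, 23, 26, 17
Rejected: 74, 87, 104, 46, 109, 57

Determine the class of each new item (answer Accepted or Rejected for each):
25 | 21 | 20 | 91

'Accepted' ⟺ at most 32.

Accepted, Accepted, Accepted, Rejected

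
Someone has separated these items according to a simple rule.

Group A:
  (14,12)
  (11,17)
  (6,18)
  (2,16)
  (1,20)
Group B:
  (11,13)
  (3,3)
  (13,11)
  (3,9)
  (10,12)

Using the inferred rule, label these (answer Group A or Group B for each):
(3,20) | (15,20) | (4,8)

Group A, Group A, Group B

'Group A' ⟺ max ≥ 14.
Group A: (3,20), since max 20.
Group A: (15,20), since max 20.
Group B: (4,8), since max 8.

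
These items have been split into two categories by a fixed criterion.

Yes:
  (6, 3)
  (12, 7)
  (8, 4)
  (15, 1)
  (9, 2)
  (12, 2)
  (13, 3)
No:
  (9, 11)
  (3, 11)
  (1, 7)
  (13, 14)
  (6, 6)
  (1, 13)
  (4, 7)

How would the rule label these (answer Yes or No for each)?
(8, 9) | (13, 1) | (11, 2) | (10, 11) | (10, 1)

No, Yes, Yes, No, Yes

One predicate separates the groups cleanly: first > second.
(8, 9): 8 < 9, doesn't qualify → No. (13, 1): 13 > 1, checks out → Yes. (11, 2): 11 > 2, checks out → Yes. (10, 11): 10 < 11, doesn't qualify → No. (10, 1): 10 > 1, checks out → Yes.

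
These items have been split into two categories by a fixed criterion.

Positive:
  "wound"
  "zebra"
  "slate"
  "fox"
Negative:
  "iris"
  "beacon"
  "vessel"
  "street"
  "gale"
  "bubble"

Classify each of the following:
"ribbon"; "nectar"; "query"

The classifier is using: odd length.
"ribbon": length 6 — does not fit, so Negative. "nectar": length 6 — does not fit, so Negative. "query": length 5 — passes, so Positive.

Negative, Negative, Positive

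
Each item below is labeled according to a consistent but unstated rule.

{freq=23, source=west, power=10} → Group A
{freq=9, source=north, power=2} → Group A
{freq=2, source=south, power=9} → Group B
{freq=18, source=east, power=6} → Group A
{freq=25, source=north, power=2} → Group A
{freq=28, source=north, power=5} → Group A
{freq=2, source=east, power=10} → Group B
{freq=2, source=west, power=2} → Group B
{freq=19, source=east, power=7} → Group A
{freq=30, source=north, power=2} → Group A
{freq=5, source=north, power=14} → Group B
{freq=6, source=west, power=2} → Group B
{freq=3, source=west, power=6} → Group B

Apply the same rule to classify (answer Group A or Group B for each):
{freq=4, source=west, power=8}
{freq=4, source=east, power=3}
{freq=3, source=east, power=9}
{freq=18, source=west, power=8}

Group B, Group B, Group B, Group A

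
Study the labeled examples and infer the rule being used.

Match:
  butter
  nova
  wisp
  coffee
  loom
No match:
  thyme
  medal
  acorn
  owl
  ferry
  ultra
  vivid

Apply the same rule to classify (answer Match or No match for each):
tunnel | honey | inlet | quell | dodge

Looking at the examples, the only property every 'Match' case has and every 'No match' case lacks is: even length.
tunnel — length 6, hence Match.
honey — length 5, hence No match.
inlet — length 5, hence No match.
quell — length 5, hence No match.
dodge — length 5, hence No match.

Match, No match, No match, No match, No match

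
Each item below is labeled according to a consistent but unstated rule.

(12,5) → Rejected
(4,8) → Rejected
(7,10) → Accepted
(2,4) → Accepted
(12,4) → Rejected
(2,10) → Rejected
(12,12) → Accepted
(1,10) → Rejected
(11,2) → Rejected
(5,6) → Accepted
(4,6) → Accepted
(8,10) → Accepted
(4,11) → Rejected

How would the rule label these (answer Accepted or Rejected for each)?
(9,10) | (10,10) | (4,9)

Accepted, Accepted, Rejected

The common property of the 'Accepted' items is: |first − second| ≤ 3. No 'Rejected' item has it.
(9,10) — |9−10| = 1, hence Accepted. (10,10) — |10−10| = 0, hence Accepted. (4,9) — |4−9| = 5, hence Rejected.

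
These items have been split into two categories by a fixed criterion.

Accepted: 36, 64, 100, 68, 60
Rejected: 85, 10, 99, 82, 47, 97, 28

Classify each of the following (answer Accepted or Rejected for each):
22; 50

Rejected, Rejected

'Accepted' ⟺ multiple of 4 AND at least 36.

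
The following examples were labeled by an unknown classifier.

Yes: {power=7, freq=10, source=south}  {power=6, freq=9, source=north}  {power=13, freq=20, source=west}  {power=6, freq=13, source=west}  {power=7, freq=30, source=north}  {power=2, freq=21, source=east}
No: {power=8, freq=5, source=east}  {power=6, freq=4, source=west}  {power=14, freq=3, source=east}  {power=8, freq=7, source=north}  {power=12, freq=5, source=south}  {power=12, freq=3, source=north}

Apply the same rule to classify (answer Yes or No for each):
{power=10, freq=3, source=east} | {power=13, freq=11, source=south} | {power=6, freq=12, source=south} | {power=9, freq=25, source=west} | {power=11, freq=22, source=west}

No, Yes, Yes, Yes, Yes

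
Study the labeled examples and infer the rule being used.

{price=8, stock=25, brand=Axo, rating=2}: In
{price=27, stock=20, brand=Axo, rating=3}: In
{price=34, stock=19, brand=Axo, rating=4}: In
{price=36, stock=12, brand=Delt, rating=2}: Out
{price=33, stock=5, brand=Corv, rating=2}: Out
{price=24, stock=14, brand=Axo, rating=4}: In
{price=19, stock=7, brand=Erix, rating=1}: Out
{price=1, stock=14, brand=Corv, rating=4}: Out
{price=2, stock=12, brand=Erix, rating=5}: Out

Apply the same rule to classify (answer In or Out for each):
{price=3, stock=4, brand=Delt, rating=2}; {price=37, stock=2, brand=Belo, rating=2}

Looking at the examples, the only property every 'In' case has and every 'Out' case lacks is: brand is Axo.
{price=3, stock=4, brand=Delt, rating=2}: brand is Delt, does not pass → Out.
{price=37, stock=2, brand=Belo, rating=2}: brand is Belo, does not pass → Out.

Out, Out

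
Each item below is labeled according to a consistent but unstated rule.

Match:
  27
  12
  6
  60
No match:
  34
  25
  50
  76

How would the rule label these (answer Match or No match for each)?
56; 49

Checking candidate rules against both groups, what survives is: multiple of 3.
56: 56 = 3·18 + 2, fails the rule → No match. 49: 49 = 3·16 + 1, fails the rule → No match.

No match, No match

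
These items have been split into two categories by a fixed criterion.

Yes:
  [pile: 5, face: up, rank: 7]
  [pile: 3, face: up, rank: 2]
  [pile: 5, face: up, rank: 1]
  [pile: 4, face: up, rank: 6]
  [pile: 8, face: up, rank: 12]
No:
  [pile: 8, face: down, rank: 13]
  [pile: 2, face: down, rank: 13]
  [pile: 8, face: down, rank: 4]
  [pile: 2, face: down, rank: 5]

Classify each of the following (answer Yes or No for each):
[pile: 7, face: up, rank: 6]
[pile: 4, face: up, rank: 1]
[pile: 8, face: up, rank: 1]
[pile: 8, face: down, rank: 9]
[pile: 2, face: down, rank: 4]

Yes, Yes, Yes, No, No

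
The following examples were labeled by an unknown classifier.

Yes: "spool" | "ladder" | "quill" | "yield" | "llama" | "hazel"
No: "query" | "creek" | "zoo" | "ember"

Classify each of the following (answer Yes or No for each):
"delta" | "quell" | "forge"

The pattern is that an item is 'Yes' exactly when: contains 'l'.
"delta" → has 'l' → Yes.
"quell" → has 'l' → Yes.
"forge" → no 'l' → No.

Yes, Yes, No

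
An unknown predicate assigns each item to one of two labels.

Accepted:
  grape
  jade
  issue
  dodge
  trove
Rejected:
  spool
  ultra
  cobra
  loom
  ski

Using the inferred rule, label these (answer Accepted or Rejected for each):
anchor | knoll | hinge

The pattern is that an item is 'Accepted' exactly when: contains 'e'.
Rejected: anchor, since no 'e'. Rejected: knoll, since no 'e'. Accepted: hinge, since has 'e'.

Rejected, Rejected, Accepted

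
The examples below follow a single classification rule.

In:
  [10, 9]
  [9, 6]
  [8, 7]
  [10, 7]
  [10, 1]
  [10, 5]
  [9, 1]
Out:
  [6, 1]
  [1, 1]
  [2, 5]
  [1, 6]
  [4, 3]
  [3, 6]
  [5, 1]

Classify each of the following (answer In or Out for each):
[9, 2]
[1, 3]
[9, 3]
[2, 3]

In, Out, In, Out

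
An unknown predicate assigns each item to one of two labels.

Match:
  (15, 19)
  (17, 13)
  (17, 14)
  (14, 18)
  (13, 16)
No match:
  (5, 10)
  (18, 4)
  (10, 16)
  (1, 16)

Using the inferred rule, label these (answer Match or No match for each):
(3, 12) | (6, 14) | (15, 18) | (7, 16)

No match, No match, Match, No match

Rule: sum ≥ 29. This holds for each 'Match' example and fails for each 'No match' one.
(3, 12): No match (3+12 = 15).
(6, 14): No match (6+14 = 20).
(15, 18): Match (15+18 = 33).
(7, 16): No match (7+16 = 23).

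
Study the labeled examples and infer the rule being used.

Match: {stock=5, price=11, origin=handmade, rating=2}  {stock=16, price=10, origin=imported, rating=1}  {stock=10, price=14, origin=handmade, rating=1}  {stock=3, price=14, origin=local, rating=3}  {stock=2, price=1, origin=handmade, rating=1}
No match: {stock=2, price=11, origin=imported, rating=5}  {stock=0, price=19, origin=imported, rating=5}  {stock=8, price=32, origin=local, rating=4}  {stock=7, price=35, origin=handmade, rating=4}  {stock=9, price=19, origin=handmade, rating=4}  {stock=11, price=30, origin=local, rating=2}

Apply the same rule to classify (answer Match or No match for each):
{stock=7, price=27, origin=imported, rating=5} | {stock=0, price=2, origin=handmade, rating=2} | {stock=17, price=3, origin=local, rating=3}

No match, Match, Match

The pattern is that an item is 'Match' exactly when: rating ≤ 3 AND price ≤ 14.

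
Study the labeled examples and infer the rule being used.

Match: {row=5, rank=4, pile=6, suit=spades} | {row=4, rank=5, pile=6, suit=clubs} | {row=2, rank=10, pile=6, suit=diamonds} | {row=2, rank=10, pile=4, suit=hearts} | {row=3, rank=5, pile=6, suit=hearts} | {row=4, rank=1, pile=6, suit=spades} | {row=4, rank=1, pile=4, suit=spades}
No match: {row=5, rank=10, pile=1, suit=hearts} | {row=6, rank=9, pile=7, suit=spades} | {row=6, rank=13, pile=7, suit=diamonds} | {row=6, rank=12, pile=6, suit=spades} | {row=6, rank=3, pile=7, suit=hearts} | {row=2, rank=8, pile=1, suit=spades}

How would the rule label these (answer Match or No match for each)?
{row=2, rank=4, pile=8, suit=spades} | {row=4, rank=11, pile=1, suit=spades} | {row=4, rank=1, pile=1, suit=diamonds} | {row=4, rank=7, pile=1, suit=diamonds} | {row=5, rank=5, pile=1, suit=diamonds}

The common property of the 'Match' items is: row ≤ 5 AND pile ≥ 4. No 'No match' item has it.
{row=2, rank=4, pile=8, suit=spades}: row = 2, pile = 8, qualifies → Match. {row=4, rank=11, pile=1, suit=spades}: row = 4, pile = 1, fails the rule → No match. {row=4, rank=1, pile=1, suit=diamonds}: row = 4, pile = 1, fails the rule → No match. {row=4, rank=7, pile=1, suit=diamonds}: row = 4, pile = 1, fails the rule → No match. {row=5, rank=5, pile=1, suit=diamonds}: row = 5, pile = 1, fails the rule → No match.

Match, No match, No match, No match, No match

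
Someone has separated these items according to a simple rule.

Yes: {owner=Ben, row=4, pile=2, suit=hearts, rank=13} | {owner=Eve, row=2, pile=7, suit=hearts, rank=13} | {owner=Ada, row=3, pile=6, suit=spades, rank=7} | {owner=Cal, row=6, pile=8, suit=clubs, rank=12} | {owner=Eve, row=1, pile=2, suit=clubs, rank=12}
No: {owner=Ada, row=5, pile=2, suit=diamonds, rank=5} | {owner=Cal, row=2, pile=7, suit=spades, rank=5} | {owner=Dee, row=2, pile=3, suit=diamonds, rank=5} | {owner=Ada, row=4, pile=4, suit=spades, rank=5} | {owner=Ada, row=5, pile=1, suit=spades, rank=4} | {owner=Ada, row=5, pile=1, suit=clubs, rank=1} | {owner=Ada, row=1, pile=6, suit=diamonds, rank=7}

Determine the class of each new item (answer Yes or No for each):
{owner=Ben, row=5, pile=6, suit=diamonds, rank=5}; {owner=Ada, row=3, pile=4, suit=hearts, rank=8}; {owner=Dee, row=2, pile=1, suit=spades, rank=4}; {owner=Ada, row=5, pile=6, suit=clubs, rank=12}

No, Yes, No, Yes

'Yes' ⟺ rank ≥ 12 OR row = 3.
{owner=Ben, row=5, pile=6, suit=diamonds, rank=5}: No (rank = 5, row = 5).
{owner=Ada, row=3, pile=4, suit=hearts, rank=8}: Yes (rank = 8, row = 3).
{owner=Dee, row=2, pile=1, suit=spades, rank=4}: No (rank = 4, row = 2).
{owner=Ada, row=5, pile=6, suit=clubs, rank=12}: Yes (rank = 12, row = 5).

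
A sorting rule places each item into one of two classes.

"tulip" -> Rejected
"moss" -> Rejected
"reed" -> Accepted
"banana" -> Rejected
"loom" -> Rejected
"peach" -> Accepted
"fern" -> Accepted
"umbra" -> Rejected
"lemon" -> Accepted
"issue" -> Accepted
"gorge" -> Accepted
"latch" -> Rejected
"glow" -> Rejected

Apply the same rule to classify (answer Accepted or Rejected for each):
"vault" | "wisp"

Rejected, Rejected

Comparing the two groups points to one rule — contains 'e'.
"vault": no 'e' — lacks this property, so Rejected. "wisp": no 'e' — lacks this property, so Rejected.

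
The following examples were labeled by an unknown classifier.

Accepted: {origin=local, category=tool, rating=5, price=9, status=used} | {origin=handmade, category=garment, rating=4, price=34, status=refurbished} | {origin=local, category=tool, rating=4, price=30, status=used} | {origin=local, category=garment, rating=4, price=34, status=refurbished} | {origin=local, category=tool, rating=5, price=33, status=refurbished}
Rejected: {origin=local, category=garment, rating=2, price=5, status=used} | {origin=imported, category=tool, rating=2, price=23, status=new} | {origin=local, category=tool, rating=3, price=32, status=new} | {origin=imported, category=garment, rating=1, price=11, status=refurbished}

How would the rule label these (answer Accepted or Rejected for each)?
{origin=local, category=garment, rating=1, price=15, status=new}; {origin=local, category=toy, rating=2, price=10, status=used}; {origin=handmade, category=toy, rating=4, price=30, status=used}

Rejected, Rejected, Accepted

Rule: rating ≥ 4. This holds for each 'Accepted' example and fails for each 'Rejected' one.
{origin=local, category=garment, rating=1, price=15, status=new} → rating = 1 → Rejected.
{origin=local, category=toy, rating=2, price=10, status=used} → rating = 2 → Rejected.
{origin=handmade, category=toy, rating=4, price=30, status=used} → rating = 4 → Accepted.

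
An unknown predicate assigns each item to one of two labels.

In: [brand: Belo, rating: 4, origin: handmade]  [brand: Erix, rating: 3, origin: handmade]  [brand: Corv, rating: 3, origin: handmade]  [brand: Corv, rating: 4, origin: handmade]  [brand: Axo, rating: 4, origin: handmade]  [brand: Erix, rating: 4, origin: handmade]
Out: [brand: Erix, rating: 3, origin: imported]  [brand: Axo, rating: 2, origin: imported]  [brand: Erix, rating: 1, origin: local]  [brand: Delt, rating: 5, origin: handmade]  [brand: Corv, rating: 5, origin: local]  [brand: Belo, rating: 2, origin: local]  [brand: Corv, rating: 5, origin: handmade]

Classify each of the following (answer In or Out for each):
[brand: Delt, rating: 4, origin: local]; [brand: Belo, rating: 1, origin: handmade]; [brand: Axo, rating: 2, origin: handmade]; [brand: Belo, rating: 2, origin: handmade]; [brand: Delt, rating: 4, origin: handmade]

One predicate separates the groups cleanly: origin is handmade AND rating ≤ 4.

Out, In, In, In, In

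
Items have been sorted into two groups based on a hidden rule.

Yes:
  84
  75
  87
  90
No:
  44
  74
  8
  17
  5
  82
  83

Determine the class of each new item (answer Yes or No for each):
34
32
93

'Yes' ⟺ multiple of 3.
34 — 34 = 3·11 + 1, hence No. 32 — 32 = 3·10 + 2, hence No. 93 — 93 = 3·31, hence Yes.

No, No, Yes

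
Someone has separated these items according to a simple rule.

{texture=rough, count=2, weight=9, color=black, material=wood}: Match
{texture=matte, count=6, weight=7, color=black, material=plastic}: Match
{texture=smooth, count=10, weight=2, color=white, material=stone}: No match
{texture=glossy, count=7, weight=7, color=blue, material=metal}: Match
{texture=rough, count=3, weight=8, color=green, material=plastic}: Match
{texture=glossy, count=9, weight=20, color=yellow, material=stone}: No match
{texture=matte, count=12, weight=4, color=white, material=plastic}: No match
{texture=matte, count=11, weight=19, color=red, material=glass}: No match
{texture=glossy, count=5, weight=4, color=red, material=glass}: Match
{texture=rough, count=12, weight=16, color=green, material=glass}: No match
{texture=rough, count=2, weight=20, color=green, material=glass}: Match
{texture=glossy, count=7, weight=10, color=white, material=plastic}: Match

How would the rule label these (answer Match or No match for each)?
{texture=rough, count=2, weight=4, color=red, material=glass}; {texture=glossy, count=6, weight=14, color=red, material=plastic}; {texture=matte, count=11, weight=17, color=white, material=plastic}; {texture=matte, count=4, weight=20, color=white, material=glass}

Match, Match, No match, Match

Every 'Match' example satisfies: count ≤ 7. None of the 'No match' examples do.
{texture=rough, count=2, weight=4, color=red, material=glass}: count = 2, passes → Match.
{texture=glossy, count=6, weight=14, color=red, material=plastic}: count = 6, passes → Match.
{texture=matte, count=11, weight=17, color=white, material=plastic}: count = 11, lacks this property → No match.
{texture=matte, count=4, weight=20, color=white, material=glass}: count = 4, passes → Match.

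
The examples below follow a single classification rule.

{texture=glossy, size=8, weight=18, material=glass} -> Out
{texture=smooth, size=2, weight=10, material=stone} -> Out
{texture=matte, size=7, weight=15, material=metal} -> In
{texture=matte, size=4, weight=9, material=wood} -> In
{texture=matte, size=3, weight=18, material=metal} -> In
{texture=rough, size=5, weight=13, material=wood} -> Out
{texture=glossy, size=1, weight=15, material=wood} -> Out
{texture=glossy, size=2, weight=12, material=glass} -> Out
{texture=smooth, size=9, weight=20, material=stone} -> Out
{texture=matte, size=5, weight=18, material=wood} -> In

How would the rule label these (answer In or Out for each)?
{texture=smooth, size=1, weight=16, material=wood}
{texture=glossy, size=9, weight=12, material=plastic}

Out, Out

Every 'In' example satisfies: texture is matte. None of the 'Out' examples do.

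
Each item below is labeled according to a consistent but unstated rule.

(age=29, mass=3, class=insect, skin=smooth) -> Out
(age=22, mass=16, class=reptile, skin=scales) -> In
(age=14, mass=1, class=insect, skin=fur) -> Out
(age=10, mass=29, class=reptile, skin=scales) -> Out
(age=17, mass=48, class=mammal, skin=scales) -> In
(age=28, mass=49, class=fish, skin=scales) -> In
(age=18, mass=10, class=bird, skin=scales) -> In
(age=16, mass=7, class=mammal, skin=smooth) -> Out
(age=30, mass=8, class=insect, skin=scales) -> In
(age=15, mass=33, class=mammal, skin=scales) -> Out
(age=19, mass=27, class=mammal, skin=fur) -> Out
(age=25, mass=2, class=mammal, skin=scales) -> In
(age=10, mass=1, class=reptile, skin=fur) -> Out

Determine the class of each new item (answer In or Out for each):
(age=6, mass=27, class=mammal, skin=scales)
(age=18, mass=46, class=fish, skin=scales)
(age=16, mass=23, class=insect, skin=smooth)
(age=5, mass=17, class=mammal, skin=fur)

Out, In, Out, Out

The rule appears to be: skin is scales AND age ≥ 16.
(age=6, mass=27, class=mammal, skin=scales): skin is scales, age = 6, doesn't match → Out. (age=18, mass=46, class=fish, skin=scales): skin is scales, age = 18, matches → In. (age=16, mass=23, class=insect, skin=smooth): skin is smooth, age = 16, doesn't match → Out. (age=5, mass=17, class=mammal, skin=fur): skin is fur, age = 5, doesn't match → Out.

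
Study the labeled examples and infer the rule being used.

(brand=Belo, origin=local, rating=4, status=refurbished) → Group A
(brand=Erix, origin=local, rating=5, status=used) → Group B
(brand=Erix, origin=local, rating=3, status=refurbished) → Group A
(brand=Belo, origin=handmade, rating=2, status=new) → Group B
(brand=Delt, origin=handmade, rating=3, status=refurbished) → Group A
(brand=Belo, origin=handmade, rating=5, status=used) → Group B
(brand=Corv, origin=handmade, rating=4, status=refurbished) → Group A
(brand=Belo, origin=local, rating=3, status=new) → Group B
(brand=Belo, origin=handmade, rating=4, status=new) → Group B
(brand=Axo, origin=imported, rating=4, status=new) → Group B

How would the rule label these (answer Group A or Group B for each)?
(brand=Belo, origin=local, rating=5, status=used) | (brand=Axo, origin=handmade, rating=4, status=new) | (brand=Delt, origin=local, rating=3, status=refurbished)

Group B, Group B, Group A

Looking at the examples, the only property every 'Group A' case has and every 'Group B' case lacks is: status is refurbished.
(brand=Belo, origin=local, rating=5, status=used): status is used, does not satisfy this → Group B. (brand=Axo, origin=handmade, rating=4, status=new): status is new, does not satisfy this → Group B. (brand=Delt, origin=local, rating=3, status=refurbished): status is refurbished, meets the rule → Group A.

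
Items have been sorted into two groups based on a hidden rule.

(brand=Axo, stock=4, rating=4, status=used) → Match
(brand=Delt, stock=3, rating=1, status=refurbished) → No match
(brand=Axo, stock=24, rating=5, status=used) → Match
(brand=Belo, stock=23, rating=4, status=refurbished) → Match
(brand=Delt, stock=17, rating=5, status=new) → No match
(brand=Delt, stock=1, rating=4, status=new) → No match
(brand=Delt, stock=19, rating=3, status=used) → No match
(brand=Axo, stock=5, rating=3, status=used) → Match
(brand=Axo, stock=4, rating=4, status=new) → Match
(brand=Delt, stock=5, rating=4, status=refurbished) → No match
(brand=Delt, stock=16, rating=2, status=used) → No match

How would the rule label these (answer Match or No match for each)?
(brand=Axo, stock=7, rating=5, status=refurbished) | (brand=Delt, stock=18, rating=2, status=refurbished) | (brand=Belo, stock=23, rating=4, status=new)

Rule: brand is not Delt. This holds for each 'Match' example and fails for each 'No match' one.

Match, No match, Match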